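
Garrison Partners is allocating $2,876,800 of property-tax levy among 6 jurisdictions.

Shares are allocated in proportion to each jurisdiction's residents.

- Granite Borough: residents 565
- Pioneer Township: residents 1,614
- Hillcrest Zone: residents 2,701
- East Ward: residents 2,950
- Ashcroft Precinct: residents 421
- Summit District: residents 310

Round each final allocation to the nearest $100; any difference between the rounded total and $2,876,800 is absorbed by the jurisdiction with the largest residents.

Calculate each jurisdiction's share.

Combined residents = 8,561.
Raw shares: Granite Borough 565/8,561 × $2,876,800 = 189,860.06; Pioneer Township 1,614/8,561 × $2,876,800 = 542,361.31; Hillcrest Zone 2,701/8,561 × $2,876,800 = 907,631.91; East Ward 2,950/8,561 × $2,876,800 = 991,304.75; Ashcroft Precinct 421/8,561 × $2,876,800 = 141,470.95; Summit District 310/8,561 × $2,876,800 = 104,171.01.
At nearest $100: Granite Borough $189,900; Pioneer Township $542,400; Hillcrest Zone $907,600; East Ward $991,300; Ashcroft Precinct $141,500; Summit District $104,200. Sum = $2,876,900.
Difference $2,876,800 − $2,876,900 = −$100 applied to largest residents (East Ward): East Ward becomes $991,200.

Granite Borough: $189,900 | Pioneer Township: $542,400 | Hillcrest Zone: $907,600 | East Ward: $991,200 | Ashcroft Precinct: $141,500 | Summit District: $104,200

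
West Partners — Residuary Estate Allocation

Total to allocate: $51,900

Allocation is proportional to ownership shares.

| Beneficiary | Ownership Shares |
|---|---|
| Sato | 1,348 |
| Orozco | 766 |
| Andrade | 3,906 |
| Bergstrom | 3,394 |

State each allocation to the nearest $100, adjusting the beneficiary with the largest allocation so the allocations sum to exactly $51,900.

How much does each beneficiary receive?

Combined ownership shares = 9,414.
Raw shares: Sato 1,348/9,414 × $51,900 = 7,431.61; Orozco 766/9,414 × $51,900 = 4,223.01; Andrade 3,906/9,414 × $51,900 = 21,534.03; Bergstrom 3,394/9,414 × $51,900 = 18,711.34.
Rounded to nearest $100: Sato $7,400; Orozco $4,200; Andrade $21,500; Bergstrom $18,700. Sum = $51,800.
Difference $51,900 − $51,800 = +$100 applied to largest allocation (Andrade): Andrade becomes $21,600.

Sato: $7,400 | Orozco: $4,200 | Andrade: $21,600 | Bergstrom: $18,700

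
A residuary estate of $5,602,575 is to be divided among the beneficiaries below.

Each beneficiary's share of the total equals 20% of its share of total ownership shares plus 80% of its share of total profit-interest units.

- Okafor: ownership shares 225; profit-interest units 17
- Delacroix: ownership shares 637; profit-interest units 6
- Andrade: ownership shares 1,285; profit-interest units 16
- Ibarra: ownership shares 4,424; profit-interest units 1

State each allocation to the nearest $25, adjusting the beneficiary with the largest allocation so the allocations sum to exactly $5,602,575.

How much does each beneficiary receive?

Ownership shares total 6,571; profit-interest units total 40.
Blended shares (20% ownership shares + 80% profit-interest units): Okafor 0.3468; Delacroix 0.1394; Andrade 0.3591; Ibarra 0.1547.
Unrounded shares: Okafor 1,943,243.46; Delacroix 780,932.96; Andrade 2,011,947.69; Ibarra 866,450.89.
At nearest $25: Okafor $1,943,250; Delacroix $780,925; Andrade $2,011,950; Ibarra $866,450. Sum = $5,602,575.
Sum already equals the total — no adjustment.

Okafor: $1,943,250 | Delacroix: $780,925 | Andrade: $2,011,950 | Ibarra: $866,450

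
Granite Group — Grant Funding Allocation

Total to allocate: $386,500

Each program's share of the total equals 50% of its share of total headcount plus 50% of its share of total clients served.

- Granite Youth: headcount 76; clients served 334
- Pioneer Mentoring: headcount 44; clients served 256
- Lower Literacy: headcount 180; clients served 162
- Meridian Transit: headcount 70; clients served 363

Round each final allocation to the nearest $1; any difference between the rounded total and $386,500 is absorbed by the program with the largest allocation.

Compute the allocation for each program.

Headcount total 370; clients served total 1,115.
Blended shares (50% headcount + 50% clients served): Granite Youth 0.2525; Pioneer Mentoring 0.1743; Lower Literacy 0.3159; Meridian Transit 0.2574.
Pro-rata amounts: Granite Youth 97,582.94; Pioneer Mentoring 67,350.59; Lower Literacy 122,091.09; Meridian Transit 99,475.38.
After rounding ($1): Granite Youth $97,583; Pioneer Mentoring $67,351; Lower Literacy $122,091; Meridian Transit $99,475. Sum = $386,500.
No rounding difference to absorb.

Granite Youth: $97,583; Pioneer Mentoring: $67,351; Lower Literacy: $122,091; Meridian Transit: $99,475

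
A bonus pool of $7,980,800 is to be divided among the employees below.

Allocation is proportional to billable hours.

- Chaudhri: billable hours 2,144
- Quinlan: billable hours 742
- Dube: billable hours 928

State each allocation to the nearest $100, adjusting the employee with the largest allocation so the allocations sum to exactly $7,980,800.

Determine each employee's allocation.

Chaudhri: $4,486,400 · Quinlan: $1,552,600 · Dube: $1,941,800

Sum of billable hours: 3,814.
Pro-rata amounts: Chaudhri 2,144/3,814 × $7,980,800 = 4,486,322.81; Quinlan 742/3,814 × $7,980,800 = 1,552,635.97; Dube 928/3,814 × $7,980,800 = 1,941,841.22.
After rounding ($100): Chaudhri $4,486,300; Quinlan $1,552,600; Dube $1,941,800. Sum = $7,980,700.
Difference $7,980,800 − $7,980,700 = +$100 applied to largest allocation (Chaudhri): Chaudhri becomes $4,486,400.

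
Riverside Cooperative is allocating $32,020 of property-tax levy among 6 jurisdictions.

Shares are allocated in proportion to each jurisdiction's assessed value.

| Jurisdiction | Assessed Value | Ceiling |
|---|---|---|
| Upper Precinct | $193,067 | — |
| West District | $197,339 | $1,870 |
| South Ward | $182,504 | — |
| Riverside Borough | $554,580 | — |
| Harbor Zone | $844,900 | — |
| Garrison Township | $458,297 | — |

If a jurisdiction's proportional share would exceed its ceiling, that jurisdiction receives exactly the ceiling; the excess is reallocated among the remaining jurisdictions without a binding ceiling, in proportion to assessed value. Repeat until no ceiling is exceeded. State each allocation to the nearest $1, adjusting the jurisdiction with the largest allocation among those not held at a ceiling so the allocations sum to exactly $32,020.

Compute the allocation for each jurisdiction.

Upper Precinct: $2,606 | West District: $1,870 | South Ward: $2,464 | Riverside Borough: $7,487 | Harbor Zone: $11,406 | Garrison Township: $6,187

Assessed value total: 2,430,687.
Proportional shares (ignoring caps): Upper Precinct 2,543.32; West District 2,599.59; South Ward 2,404.17; Riverside Borough 7,305.61; Harbor Zone 11,130.06; Garrison Township 6,037.25.
Capped: West District ($1,870); balance $30,150 reallocated over remaining assessed value 2,233,348.
Redistributed shares: Upper Precinct 2,606.39 → $2,606; South Ward 2,463.79 → $2,464; Riverside Borough 7,486.78 → $7,487; Harbor Zone 11,406.08 → $11,406; Garrison Township 6,186.97 → $6,187.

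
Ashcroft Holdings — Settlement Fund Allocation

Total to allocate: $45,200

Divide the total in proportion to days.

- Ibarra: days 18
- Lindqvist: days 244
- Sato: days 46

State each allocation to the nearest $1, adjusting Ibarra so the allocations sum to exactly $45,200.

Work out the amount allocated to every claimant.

Total days = 308.
Proportional shares: Ibarra 18/308 × $45,200 = 2,641.56; Lindqvist 244/308 × $45,200 = 35,807.79; Sato 46/308 × $45,200 = 6,750.65.
After rounding ($1): Ibarra $2,642; Lindqvist $35,808; Sato $6,751. Sum = $45,201.
Difference $45,200 − $45,201 = −$1 applied to Ibarra: Ibarra becomes $2,641.

Ibarra: $2,641 | Lindqvist: $35,808 | Sato: $6,751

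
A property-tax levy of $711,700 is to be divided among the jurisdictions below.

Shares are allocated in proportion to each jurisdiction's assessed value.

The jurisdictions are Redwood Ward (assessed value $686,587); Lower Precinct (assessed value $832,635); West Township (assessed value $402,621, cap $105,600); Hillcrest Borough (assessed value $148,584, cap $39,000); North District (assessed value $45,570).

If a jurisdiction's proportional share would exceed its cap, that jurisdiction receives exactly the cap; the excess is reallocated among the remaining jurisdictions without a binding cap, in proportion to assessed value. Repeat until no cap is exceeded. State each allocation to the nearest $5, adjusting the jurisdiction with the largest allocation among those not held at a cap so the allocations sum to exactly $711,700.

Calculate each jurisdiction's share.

Redwood Ward: $248,830 | Lower Precinct: $301,755 | West Township: $105,600 | Hillcrest Borough: $39,000 | North District: $16,515

Assessed value total: 2,115,997.
Unconstrained shares: Redwood Ward 230,928.48; Lower Precinct 280,050.65; West Township 135,418.61; Hillcrest Borough 49,975.13; North District 15,327.13.
Cap binds for West Township ($105,600), Hillcrest Borough ($39,000); residual $567,100 reallocated over remaining assessed value 1,564,792.
Remaining shares: Redwood Ward 248,827.63 → $248,830; Lower Precinct 301,757.24 → $301,755; North District 16,515.13 → $16,515.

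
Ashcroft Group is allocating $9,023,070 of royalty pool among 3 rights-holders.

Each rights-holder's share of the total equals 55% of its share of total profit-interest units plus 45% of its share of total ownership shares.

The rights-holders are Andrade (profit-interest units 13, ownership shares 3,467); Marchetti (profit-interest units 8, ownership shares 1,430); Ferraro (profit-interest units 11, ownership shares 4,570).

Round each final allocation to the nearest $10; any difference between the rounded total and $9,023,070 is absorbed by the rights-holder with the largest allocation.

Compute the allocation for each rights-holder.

Andrade: $3,503,080 · Marchetti: $1,854,000 · Ferraro: $3,665,990

Profit-interest units total 32; ownership shares total 9,467.
Blended shares (55% profit-interest units + 45% ownership shares): Andrade 0.3882; Marchetti 0.2055; Ferraro 0.4063.
Raw shares: Andrade 3,503,083.08; Marchetti 1,853,996.89; Ferraro 3,665,990.03.
After rounding ($10): Andrade $3,503,080; Marchetti $1,854,000; Ferraro $3,665,990. Sum = $9,023,070.
No rounding difference to absorb.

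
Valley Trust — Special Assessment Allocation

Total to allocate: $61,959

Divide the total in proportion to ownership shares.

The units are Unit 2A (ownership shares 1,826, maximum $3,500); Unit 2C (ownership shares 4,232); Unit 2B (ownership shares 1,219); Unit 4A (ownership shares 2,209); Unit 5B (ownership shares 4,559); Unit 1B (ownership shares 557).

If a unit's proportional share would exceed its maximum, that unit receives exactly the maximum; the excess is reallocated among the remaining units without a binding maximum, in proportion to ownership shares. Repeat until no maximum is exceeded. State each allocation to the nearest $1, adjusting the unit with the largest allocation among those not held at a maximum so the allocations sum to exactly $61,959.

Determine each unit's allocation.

Combined ownership shares = 14,602.
Pro-rata shares before constraints: Unit 2A 7,748.06; Unit 2C 17,957.16; Unit 2B 5,172.44; Unit 4A 9,373.20; Unit 5B 19,344.68; Unit 1B 2,363.45.
Capped: Unit 2A ($3,500); residual $58,459 reallocated over remaining ownership shares 12,776.
Redistributed shares: Unit 2C 19,364.31 → $19,364; Unit 2B 5,577.76 → $5,578; Unit 4A 10,107.70 → $10,108; Unit 5B 20,860.57 → $20,861; Unit 1B 2,548.66 → $2,549.
Rounding difference −$1 applied to Unit 5B → $20,860.

Unit 2A: $3,500; Unit 2C: $19,364; Unit 2B: $5,578; Unit 4A: $10,108; Unit 5B: $20,860; Unit 1B: $2,549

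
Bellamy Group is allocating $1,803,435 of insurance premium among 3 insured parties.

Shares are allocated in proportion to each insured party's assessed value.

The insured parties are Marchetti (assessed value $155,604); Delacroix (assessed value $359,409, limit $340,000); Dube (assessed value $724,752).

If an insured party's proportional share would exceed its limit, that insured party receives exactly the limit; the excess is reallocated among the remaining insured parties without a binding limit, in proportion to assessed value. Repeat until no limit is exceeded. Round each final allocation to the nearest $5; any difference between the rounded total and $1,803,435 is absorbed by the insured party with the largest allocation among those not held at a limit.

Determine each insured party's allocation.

Sum of assessed value: 1,239,765.
Proportional shares (ignoring caps): Marchetti 226,350.72; Delacroix 522,817.45; Dube 1,054,266.84.
Capped: Delacroix ($340,000); balance $1,463,435 reallocated over remaining assessed value 880,356.
Remaining shares: Marchetti 258,663.93 → $258,665; Dube 1,204,771.07 → $1,204,770.

Marchetti: $258,665 · Delacroix: $340,000 · Dube: $1,204,770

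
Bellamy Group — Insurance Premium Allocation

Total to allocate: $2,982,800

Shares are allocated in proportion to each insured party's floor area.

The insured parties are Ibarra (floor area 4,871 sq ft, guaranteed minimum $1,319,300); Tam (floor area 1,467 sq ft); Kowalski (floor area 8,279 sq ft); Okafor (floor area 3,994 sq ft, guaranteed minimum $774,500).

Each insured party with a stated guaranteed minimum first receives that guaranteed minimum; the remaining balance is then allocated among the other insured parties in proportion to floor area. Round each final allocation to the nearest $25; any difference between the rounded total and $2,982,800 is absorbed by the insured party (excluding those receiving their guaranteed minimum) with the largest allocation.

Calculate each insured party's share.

Ibarra: $1,319,300 · Tam: $133,825 · Kowalski: $755,175 · Okafor: $774,500

Fund the minimums — Ibarra $1,319,300; Okafor $774,500. Residual $889,000.
Residual split over remaining floor area 9,746: Tam 133,815.21 → $133,825; Kowalski 755,184.79 → $755,175.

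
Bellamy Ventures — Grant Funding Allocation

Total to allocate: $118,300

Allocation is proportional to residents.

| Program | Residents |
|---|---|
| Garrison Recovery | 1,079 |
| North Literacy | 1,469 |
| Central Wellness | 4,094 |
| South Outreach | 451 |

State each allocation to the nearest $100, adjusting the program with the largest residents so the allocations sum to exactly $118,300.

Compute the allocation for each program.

Total residents = 1,079 + 1,469 + 4,094 + 451 = 7,093.
Raw shares: Garrison Recovery 17,996.01; North Literacy 24,500.59; Central Wellness 68,281.43; South Outreach 7,521.97.
After rounding ($100): Garrison Recovery $18,000; North Literacy $24,500; Central Wellness $68,300; South Outreach $7,500. Sum = $118,300.
Sum already equals the total — no adjustment.

Garrison Recovery: $18,000 | North Literacy: $24,500 | Central Wellness: $68,300 | South Outreach: $7,500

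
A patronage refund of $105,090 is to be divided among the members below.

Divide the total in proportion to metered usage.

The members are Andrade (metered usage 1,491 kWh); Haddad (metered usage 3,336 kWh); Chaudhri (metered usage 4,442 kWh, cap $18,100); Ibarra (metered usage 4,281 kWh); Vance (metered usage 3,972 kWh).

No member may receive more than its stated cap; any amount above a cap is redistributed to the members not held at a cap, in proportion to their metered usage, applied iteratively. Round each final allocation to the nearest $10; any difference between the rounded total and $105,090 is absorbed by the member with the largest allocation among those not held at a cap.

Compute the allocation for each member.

Andrade: $9,920 · Haddad: $22,190 · Chaudhri: $18,100 · Ibarra: $28,460 · Vance: $26,420

Metered usage total: 17,522.
Unconstrained shares: Andrade 8,942.43; Haddad 20,008.00; Chaudhri 26,641.35; Ibarra 25,675.74; Vance 23,822.48.
Capped: Chaudhri ($18,100); residual $86,990 reallocated over remaining metered usage 13,080.
Remaining shares: Andrade 9,916.06 → $9,920; Haddad 22,186.44 → $22,190; Ibarra 28,471.27 → $28,470; Vance 26,416.23 → $26,420.
Rounding difference −$10 applied to Ibarra → $28,460.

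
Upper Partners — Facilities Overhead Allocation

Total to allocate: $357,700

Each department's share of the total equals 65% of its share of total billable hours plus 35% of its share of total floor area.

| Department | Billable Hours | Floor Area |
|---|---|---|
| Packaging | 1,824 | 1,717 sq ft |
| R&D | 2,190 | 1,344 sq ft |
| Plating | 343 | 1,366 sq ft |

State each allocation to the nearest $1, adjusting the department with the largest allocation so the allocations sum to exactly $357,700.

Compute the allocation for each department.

Packaging: $145,892 | R&D: $154,874 | Plating: $56,934

Billable hours total 4,357; floor area total 4,427.
Composite weights (65% billable hours + 35% floor area): Packaging 0.4079; R&D 0.4330; Plating 0.1592.
Unrounded shares: Packaging 145,891.66; R&D 154,874.33; Plating 56,934.01.
After rounding ($1): Packaging $145,892; R&D $154,874; Plating $56,934. Sum = $357,700.
Rounded total matches; no reconciliation needed.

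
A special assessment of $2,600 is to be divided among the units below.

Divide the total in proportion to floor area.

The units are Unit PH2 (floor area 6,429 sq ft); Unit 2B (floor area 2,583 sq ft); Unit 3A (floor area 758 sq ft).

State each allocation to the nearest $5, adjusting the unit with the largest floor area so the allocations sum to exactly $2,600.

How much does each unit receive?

Sum of floor area: 9,770.
Proportional shares: Unit PH2 6,429/9,770 × $2,600 = 1,710.89; Unit 2B 2,583/9,770 × $2,600 = 687.39; Unit 3A 758/9,770 × $2,600 = 201.72.
Rounded to nearest $5: Unit PH2 $1,710; Unit 2B $685; Unit 3A $200. Sum = $2,595.
Difference $2,600 − $2,595 = +$5 applied to largest floor area (Unit PH2): Unit PH2 becomes $1,715.

Unit PH2: $1,715; Unit 2B: $685; Unit 3A: $200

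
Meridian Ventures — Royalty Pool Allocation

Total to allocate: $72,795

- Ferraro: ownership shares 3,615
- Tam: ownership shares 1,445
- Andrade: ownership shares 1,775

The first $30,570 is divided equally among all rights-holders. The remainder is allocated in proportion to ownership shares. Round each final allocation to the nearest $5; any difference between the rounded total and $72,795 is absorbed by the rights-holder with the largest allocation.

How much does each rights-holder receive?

$30,570 shared equally gives $10,190 per rights-holder.
Remainder $42,225 by ownership shares (total 6,835): Ferraro 22,332.61 → $22,335; Tam 8,926.87 → $8,925; Andrade 10,965.53 → $10,965.
Totals: Ferraro $10,190 + $22,335 = $32,525; Tam $10,190 + $8,925 = $19,115; Andrade $10,190 + $10,965 = $21,155.

Ferraro: $32,525 · Tam: $19,115 · Andrade: $21,155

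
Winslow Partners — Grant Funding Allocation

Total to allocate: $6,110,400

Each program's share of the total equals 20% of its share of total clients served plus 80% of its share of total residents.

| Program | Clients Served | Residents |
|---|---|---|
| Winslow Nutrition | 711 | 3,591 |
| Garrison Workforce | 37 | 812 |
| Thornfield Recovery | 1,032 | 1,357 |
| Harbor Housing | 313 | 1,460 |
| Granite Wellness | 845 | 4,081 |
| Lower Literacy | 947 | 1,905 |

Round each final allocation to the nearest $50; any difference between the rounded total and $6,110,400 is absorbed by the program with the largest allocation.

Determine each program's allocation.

Winslow Nutrition: $1,552,900 | Garrison Workforce: $312,200 | Thornfield Recovery: $826,950 | Harbor Housing: $638,900 | Granite Wellness: $1,776,400 | Lower Literacy: $1,003,050

Clients served total 3,885; residents total 13,206.
Combined weights (20% clients served + 80% residents): Winslow Nutrition 0.2541; Garrison Workforce 0.0511; Thornfield Recovery 0.1353; Harbor Housing 0.1046; Granite Wellness 0.2907; Lower Literacy 0.1642.
Unrounded shares: Winslow Nutrition 1,552,895.83; Garrison Workforce 312,207.98; Thornfield Recovery 826,935.53; Harbor Housing 638,890.61; Granite Wellness 1,776,425.29; Lower Literacy 1,003,044.76.
Rounded to nearest $50: Winslow Nutrition $1,552,900; Garrison Workforce $312,200; Thornfield Recovery $826,950; Harbor Housing $638,900; Granite Wellness $1,776,450; Lower Literacy $1,003,050. Sum = $6,110,450.
Difference $6,110,400 − $6,110,450 = −$50 applied to largest allocation (Granite Wellness): Granite Wellness becomes $1,776,400.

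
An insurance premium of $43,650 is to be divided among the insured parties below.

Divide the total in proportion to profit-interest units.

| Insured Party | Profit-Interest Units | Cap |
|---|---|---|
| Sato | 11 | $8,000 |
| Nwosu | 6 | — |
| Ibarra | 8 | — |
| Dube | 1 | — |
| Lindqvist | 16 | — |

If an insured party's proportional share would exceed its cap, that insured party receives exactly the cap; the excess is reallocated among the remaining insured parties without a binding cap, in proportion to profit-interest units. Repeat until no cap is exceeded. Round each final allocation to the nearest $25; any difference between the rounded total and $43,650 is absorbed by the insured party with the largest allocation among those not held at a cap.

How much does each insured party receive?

Total profit-interest units = 42.
Unconstrained shares: Sato 11,432.14; Nwosu 6,235.71; Ibarra 8,314.29; Dube 1,039.29; Lindqvist 16,628.57.
Capped: Sato ($8,000); remaining pool $35,650 reallocated over remaining profit-interest units 31.
Shares after redistribution: Nwosu 6,900.00 → $6,900; Ibarra 9,200.00 → $9,200; Dube 1,150.00 → $1,150; Lindqvist 18,400.00 → $18,400.

Sato: $8,000 | Nwosu: $6,900 | Ibarra: $9,200 | Dube: $1,150 | Lindqvist: $18,400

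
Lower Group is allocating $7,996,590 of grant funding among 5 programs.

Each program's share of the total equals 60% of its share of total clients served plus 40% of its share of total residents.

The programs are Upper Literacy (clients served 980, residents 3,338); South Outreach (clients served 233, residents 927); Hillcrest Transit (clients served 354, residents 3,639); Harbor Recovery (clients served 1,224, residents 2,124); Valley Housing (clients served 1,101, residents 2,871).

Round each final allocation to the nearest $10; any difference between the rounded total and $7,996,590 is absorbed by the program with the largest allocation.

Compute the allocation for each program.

Upper Literacy: $2,035,860; South Outreach: $517,110; Hillcrest Transit: $1,338,780; Harbor Recovery: $2,035,610; Valley Housing: $2,069,230

Clients served total 3,892; residents total 12,899.
Blended shares (60% clients served + 40% residents): Upper Literacy 0.2546; South Outreach 0.0647; Hillcrest Transit 0.1674; Harbor Recovery 0.2546; Valley Housing 0.2588.
Proportional shares: Upper Literacy 2,035,860.14; South Outreach 517,109.49; Hillcrest Transit 1,338,784.63; Harbor Recovery 2,035,614.58; Valley Housing 2,069,221.16.
Rounded to nearest $10: Upper Literacy $2,035,860; South Outreach $517,110; Hillcrest Transit $1,338,780; Harbor Recovery $2,035,610; Valley Housing $2,069,220. Sum = $7,996,580.
Difference $7,996,590 − $7,996,580 = +$10 applied to largest allocation (Valley Housing): Valley Housing becomes $2,069,230.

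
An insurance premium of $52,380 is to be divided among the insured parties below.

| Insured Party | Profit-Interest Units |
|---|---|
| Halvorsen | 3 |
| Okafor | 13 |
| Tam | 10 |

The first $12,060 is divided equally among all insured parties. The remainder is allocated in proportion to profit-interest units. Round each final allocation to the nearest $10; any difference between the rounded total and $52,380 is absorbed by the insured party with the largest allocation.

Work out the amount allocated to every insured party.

Halvorsen: $8,670; Okafor: $24,180; Tam: $19,530

$12,060 shared equally gives $4,020 per insured party.
Remainder $40,320 by profit-interest units (total 26): Halvorsen 4,652.31 → $4,650; Okafor 20,160.00 → $20,160; Tam 15,507.69 → $15,510.
Totals: Halvorsen $4,020 + $4,650 = $8,670; Okafor $4,020 + $20,160 = $24,180; Tam $4,020 + $15,510 = $19,530.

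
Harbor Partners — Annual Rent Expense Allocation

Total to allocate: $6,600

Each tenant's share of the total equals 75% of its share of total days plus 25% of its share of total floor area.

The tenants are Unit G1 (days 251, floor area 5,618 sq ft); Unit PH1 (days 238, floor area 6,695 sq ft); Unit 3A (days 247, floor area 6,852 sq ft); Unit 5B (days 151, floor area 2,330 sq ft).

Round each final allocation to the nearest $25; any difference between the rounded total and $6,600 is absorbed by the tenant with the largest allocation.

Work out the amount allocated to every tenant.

Unit G1: $1,825 · Unit PH1: $1,850 · Unit 3A: $1,900 · Unit 5B: $1,025

Totals — days 887, floor area 21,495.
Composite weights (75% days + 25% floor area): Unit G1 0.2776; Unit PH1 0.2791; Unit 3A 0.2885; Unit 5B 0.1548.
Unrounded shares: Unit G1 1,831.98; Unit PH1 1,842.11; Unit 3A 1,904.38; Unit 5B 1,021.53.
After rounding ($25): Unit G1 $1,825; Unit PH1 $1,850; Unit 3A $1,900; Unit 5B $1,025. Sum = $6,600.
Sum already equals the total — no adjustment.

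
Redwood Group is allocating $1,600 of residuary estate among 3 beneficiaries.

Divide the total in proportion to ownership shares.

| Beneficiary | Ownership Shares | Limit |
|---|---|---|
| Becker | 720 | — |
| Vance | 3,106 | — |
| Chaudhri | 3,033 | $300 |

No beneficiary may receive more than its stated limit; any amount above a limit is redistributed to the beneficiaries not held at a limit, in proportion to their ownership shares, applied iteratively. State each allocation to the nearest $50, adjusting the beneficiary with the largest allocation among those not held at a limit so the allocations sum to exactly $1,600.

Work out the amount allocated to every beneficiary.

Sum of ownership shares: 6,859.
Proportional shares (ignoring caps): Becker 167.95; Vance 724.54; Chaudhri 707.51.
Capped: Chaudhri ($300); remaining pool $1,300 reallocated over remaining ownership shares 3,826.
Remaining shares: Becker 244.64 → $250; Vance 1,055.36 → $1,050.

Becker: $250 · Vance: $1,050 · Chaudhri: $300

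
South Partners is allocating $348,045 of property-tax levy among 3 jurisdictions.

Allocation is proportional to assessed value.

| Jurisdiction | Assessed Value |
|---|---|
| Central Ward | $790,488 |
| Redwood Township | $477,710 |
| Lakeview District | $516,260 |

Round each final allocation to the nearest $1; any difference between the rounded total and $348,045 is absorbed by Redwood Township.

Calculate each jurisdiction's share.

Central Ward: $154,179; Redwood Township: $93,173; Lakeview District: $100,693

Sum of assessed value: 1,784,458.
Pro-rata amounts: Central Ward 790,488/1,784,458 × $348,045 = 154,178.69; Redwood Township 477,710/1,784,458 × $348,045 = 93,173.71; Lakeview District 516,260/1,784,458 × $348,045 = 100,692.60.
Rounded to nearest $1: Central Ward $154,179; Redwood Township $93,174; Lakeview District $100,693. Sum = $348,046.
Difference $348,045 − $348,046 = −$1 applied to Redwood Township: Redwood Township becomes $93,173.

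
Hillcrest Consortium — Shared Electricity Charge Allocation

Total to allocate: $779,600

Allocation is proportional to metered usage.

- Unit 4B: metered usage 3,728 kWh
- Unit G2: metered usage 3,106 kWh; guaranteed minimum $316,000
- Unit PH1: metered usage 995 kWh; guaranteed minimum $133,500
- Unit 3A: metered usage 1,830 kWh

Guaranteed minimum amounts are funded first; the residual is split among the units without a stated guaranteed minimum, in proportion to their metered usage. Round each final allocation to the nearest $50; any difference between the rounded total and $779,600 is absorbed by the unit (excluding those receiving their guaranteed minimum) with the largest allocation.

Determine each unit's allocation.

Guaranteed amounts: Unit G2 $316,000; Unit PH1 $133,500. Balance $330,100.
Balance split over remaining metered usage 5,558: Unit 4B 221,412.88 → $221,400; Unit 3A 108,687.12 → $108,700.

Unit 4B: $221,400; Unit G2: $316,000; Unit PH1: $133,500; Unit 3A: $108,700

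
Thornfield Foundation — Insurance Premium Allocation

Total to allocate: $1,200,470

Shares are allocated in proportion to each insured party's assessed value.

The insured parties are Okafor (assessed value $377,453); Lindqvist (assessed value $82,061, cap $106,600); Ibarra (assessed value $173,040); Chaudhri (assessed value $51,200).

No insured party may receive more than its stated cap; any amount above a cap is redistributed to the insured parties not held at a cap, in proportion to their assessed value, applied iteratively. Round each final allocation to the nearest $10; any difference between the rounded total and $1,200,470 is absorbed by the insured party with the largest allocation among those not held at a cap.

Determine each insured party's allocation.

Okafor: $686,210 · Lindqvist: $106,600 · Ibarra: $314,580 · Chaudhri: $93,080

Assessed value total: 683,754.
Unconstrained shares: Okafor 662,695.94; Lindqvist 144,074.87; Ibarra 303,807.11; Chaudhri 89,892.07.
Cap binds for Lindqvist ($106,600); balance $1,093,870 reallocated over remaining assessed value 601,693.
Shares after redistribution: Okafor 686,204.61 → $686,200; Ibarra 314,584.46 → $314,580; Chaudhri 93,080.93 → $93,080.
Rounding difference +$10 applied to Okafor → $686,210.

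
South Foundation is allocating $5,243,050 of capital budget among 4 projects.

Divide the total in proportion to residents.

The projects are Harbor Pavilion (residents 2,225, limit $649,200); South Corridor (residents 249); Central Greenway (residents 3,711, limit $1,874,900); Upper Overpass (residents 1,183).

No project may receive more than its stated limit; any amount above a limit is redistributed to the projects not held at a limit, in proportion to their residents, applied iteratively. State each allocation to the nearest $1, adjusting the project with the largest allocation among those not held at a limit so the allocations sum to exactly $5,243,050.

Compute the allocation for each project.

Residents total: 7,368.
Proportional shares (ignoring caps): Harbor Pavilion 1,583,304.32; South Corridor 177,187.76; Central Greenway 2,640,738.13; Upper Overpass 841,819.78.
Held at cap: Harbor Pavilion ($649,200), Central Greenway ($1,874,900); remaining pool $2,718,950 reallocated over remaining residents 1,432.
Redistributed shares: South Corridor 472,778.32 → $472,778; Upper Overpass 2,246,171.68 → $2,246,172.

Harbor Pavilion: $649,200 | South Corridor: $472,778 | Central Greenway: $1,874,900 | Upper Overpass: $2,246,172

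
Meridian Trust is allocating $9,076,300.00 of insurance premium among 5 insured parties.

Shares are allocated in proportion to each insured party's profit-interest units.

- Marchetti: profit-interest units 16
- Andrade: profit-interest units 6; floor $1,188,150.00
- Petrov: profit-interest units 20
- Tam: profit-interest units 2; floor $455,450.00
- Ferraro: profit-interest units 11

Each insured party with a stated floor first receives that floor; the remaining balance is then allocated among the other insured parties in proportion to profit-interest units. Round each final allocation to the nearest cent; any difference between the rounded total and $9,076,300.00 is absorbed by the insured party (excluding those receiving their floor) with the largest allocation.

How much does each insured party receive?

Minimums first: Andrade $1,188,150.00; Tam $455,450.00. Balance $7,432,700.00.
Balance split over remaining profit-interest units 47: Marchetti 2,530,280.8511 → $2,530,280.85; Petrov 3,162,851.0638 → $3,162,851.06; Ferraro 1,739,568.0851 → $1,739,568.09.

Marchetti: $2,530,280.85 · Andrade: $1,188,150.00 · Petrov: $3,162,851.06 · Tam: $455,450.00 · Ferraro: $1,739,568.09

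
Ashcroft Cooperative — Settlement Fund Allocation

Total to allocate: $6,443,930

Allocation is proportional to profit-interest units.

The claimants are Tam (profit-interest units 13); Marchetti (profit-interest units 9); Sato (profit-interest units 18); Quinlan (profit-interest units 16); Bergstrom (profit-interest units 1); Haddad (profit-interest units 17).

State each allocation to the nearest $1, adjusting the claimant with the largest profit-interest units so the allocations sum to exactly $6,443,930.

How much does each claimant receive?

Combined profit-interest units = 74.
Pro-rata amounts: Tam 13/74 × $6,443,930 = 1,132,041.76; Marchetti 9/74 × $6,443,930 = 783,721.22; Sato 18/74 × $6,443,930 = 1,567,442.43; Quinlan 16/74 × $6,443,930 = 1,393,282.16; Bergstrom 1/74 × $6,443,930 = 87,080.14; Haddad 17/74 × $6,443,930 = 1,480,362.30.
After rounding ($1): Tam $1,132,042; Marchetti $783,721; Sato $1,567,442; Quinlan $1,393,282; Bergstrom $87,080; Haddad $1,480,362. Sum = $6,443,929.
Difference $6,443,930 − $6,443,929 = +$1 applied to largest profit-interest units (Sato): Sato becomes $1,567,443.

Tam: $1,132,042 | Marchetti: $783,721 | Sato: $1,567,443 | Quinlan: $1,393,282 | Bergstrom: $87,080 | Haddad: $1,480,362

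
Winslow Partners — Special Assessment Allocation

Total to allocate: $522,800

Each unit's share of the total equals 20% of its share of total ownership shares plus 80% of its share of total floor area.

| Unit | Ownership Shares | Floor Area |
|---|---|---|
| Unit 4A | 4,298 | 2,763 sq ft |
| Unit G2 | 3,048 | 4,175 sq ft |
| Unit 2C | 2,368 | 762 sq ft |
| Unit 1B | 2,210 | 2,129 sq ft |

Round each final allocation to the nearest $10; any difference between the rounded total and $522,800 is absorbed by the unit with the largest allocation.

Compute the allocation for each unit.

Ownership shares total 11,924; floor area total 9,829.
Combined weights (20% ownership shares + 80% floor area): Unit 4A 0.2970; Unit G2 0.3909; Unit 2C 0.1017; Unit 1B 0.2104.
Proportional shares: Unit 4A 155,258.76; Unit G2 204,380.58; Unit 2C 53,189.03; Unit 1B 109,971.63.
At nearest $10: Unit 4A $155,260; Unit G2 $204,380; Unit 2C $53,190; Unit 1B $109,970. Sum = $522,800.
Rounded total matches; no reconciliation needed.

Unit 4A: $155,260 · Unit G2: $204,380 · Unit 2C: $53,190 · Unit 1B: $109,970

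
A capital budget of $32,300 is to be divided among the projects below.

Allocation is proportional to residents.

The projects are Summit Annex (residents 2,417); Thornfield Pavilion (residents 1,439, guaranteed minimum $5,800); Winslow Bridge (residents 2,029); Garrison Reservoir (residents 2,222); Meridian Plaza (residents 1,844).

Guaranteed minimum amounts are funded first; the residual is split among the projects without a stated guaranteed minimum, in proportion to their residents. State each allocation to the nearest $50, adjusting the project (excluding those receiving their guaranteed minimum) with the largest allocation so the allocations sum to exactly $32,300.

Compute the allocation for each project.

Minimums first: Thornfield Pavilion $5,800. Balance $26,500.
Balance split over remaining residents 8,512: Summit Annex 7,524.73 → $7,500; Winslow Bridge 6,316.79 → $6,300; Garrison Reservoir 6,917.65 → $6,900; Meridian Plaza 5,740.84 → $5,750.
Rounding difference +$50 applied to Summit Annex → $7,550.

Summit Annex: $7,550; Thornfield Pavilion: $5,800; Winslow Bridge: $6,300; Garrison Reservoir: $6,900; Meridian Plaza: $5,750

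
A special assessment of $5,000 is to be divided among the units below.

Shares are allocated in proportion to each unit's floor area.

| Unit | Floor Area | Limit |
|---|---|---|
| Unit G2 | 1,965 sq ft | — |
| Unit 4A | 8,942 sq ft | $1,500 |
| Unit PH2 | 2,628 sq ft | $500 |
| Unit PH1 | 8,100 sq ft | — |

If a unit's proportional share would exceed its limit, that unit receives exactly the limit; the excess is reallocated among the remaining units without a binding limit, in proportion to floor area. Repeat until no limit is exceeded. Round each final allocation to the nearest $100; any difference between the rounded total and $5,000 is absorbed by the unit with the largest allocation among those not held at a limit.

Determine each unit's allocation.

Floor area total: 21,635.
Proportional shares (ignoring caps): Unit G2 454.13; Unit 4A 2,066.56; Unit PH2 607.35; Unit PH1 1,871.97.
Capped: Unit 4A ($1,500), Unit PH2 ($500); remaining pool $3,000 reallocated over remaining floor area 10,065.
Shares after redistribution: Unit G2 585.69 → $600; Unit PH1 2,414.31 → $2,400.

Unit G2: $600 | Unit 4A: $1,500 | Unit PH2: $500 | Unit PH1: $2,400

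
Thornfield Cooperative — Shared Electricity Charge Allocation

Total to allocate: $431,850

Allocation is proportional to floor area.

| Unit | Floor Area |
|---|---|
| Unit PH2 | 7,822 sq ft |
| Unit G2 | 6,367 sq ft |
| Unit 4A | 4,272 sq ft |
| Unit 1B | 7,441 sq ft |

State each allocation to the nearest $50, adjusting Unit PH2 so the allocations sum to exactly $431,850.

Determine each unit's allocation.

Floor area total: 25,902.
Pro-rata amounts: Unit PH2 7,822/25,902 × $431,850 = 130,411.96; Unit G2 6,367/25,902 × $431,850 = 106,153.54; Unit 4A 4,272/25,902 × $431,850 = 71,224.74; Unit 1B 7,441/25,902 × $431,850 = 124,059.76.
After rounding ($50): Unit PH2 $130,400; Unit G2 $106,150; Unit 4A $71,200; Unit 1B $124,050. Sum = $431,800.
Difference $431,850 − $431,800 = +$50 applied to Unit PH2: Unit PH2 becomes $130,450.

Unit PH2: $130,450 · Unit G2: $106,150 · Unit 4A: $71,200 · Unit 1B: $124,050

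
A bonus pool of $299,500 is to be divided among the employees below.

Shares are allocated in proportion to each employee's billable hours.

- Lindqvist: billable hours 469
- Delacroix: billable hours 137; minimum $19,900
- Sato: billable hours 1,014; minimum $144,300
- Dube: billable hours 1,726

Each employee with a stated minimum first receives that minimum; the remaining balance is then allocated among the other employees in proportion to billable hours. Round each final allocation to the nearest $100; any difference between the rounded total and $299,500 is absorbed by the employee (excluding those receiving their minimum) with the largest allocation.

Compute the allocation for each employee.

Lindqvist: $28,900 | Delacroix: $19,900 | Sato: $144,300 | Dube: $106,400

Minimums first: Delacroix $19,900; Sato $144,300. Remaining pool $135,300.
Remaining pool split over remaining billable hours 2,195: Lindqvist 28,909.20 → $28,900; Dube 106,390.80 → $106,400.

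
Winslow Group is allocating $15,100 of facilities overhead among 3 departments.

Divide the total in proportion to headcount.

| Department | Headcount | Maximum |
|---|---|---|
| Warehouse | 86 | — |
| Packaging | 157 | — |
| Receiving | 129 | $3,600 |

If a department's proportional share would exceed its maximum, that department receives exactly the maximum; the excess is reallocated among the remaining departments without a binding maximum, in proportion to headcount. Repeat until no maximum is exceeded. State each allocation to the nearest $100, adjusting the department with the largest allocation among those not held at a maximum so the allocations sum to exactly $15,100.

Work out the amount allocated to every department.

Combined headcount = 372.
Proportional shares (ignoring caps): Warehouse 3,490.86; Packaging 6,372.85; Receiving 5,236.29.
Cap binds for Receiving ($3,600); balance $11,500 reallocated over remaining headcount 243.
Redistributed shares: Warehouse 4,069.96 → $4,100; Packaging 7,430.04 → $7,400.

Warehouse: $4,100 | Packaging: $7,400 | Receiving: $3,600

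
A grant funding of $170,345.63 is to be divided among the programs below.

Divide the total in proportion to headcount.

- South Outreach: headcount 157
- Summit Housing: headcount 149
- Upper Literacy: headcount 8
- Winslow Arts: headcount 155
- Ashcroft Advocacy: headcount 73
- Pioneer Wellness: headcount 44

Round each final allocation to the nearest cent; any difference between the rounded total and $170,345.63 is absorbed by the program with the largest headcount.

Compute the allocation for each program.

Combined headcount = 157 + 149 + 8 + 155 + 73 + 44 = 586.
Proportional shares: South Outreach 45,638.6756; Summit Housing 43,313.1380; Upper Literacy 2,325.5376; Winslow Arts 45,057.2912; Ashcroft Advocacy 21,220.5307; Pioneer Wellness 12,790.4569.
At nearest cent: South Outreach $45,638.68; Summit Housing $43,313.14; Upper Literacy $2,325.54; Winslow Arts $45,057.29; Ashcroft Advocacy $21,220.53; Pioneer Wellness $12,790.46. Sum = $170,345.64.
Difference $170,345.63 − $170,345.64 = −$0.01 applied to largest headcount (South Outreach): South Outreach becomes $45,638.67.

South Outreach: $45,638.67 | Summit Housing: $43,313.14 | Upper Literacy: $2,325.54 | Winslow Arts: $45,057.29 | Ashcroft Advocacy: $21,220.53 | Pioneer Wellness: $12,790.46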